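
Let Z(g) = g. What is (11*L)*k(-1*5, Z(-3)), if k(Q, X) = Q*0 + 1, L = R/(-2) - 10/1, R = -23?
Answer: 33/2 ≈ 16.500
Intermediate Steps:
L = 3/2 (L = -23/(-2) - 10/1 = -23*(-1/2) - 10*1 = 23/2 - 10 = 3/2 ≈ 1.5000)
k(Q, X) = 1 (k(Q, X) = 0 + 1 = 1)
(11*L)*k(-1*5, Z(-3)) = (11*(3/2))*1 = (33/2)*1 = 33/2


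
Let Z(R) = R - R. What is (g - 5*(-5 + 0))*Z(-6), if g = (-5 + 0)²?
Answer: 0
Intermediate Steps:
Z(R) = 0
g = 25 (g = (-5)² = 25)
(g - 5*(-5 + 0))*Z(-6) = (25 - 5*(-5 + 0))*0 = (25 - 5*(-5))*0 = (25 + 25)*0 = 50*0 = 0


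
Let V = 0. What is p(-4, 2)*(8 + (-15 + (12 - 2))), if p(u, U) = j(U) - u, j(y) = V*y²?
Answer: 12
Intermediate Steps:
j(y) = 0 (j(y) = 0*y² = 0)
p(u, U) = -u (p(u, U) = 0 - u = -u)
p(-4, 2)*(8 + (-15 + (12 - 2))) = (-1*(-4))*(8 + (-15 + (12 - 2))) = 4*(8 + (-15 + 10)) = 4*(8 - 5) = 4*3 = 12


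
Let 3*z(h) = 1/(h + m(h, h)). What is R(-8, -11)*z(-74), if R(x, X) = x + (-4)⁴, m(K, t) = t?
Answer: -62/111 ≈ -0.55856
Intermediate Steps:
z(h) = 1/(6*h) (z(h) = 1/(3*(h + h)) = 1/(3*((2*h))) = (1/(2*h))/3 = 1/(6*h))
R(x, X) = 256 + x (R(x, X) = x + 256 = 256 + x)
R(-8, -11)*z(-74) = (256 - 8)*((⅙)/(-74)) = 248*((⅙)*(-1/74)) = 248*(-1/444) = -62/111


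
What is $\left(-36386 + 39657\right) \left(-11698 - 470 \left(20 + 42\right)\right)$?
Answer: $-133581098$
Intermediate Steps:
$\left(-36386 + 39657\right) \left(-11698 - 470 \left(20 + 42\right)\right) = 3271 \left(-11698 - 29140\right) = 3271 \left(-40838\right) = -133581098$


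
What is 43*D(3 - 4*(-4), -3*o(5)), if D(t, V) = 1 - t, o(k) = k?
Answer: -774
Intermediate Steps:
43*D(3 - 4*(-4), -3*o(5)) = 43*(1 - (3 - 4*(-4))) = 43*(1 - (3 + 16)) = 43*(1 - 1*19) = 43*(1 - 19) = 43*(-18) = -774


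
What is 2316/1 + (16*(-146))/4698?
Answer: 5439116/2349 ≈ 2315.5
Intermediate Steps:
2316/1 + (16*(-146))/4698 = 2316*1 - 2336*1/4698 = 2316 - 1168/2349 = 5439116/2349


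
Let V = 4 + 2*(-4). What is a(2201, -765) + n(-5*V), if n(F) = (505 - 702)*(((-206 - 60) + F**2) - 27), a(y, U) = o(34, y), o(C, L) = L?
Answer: -18878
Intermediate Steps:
a(y, U) = y
V = -4 (V = 4 - 8 = -4)
n(F) = 57721 - 197*F**2 (n(F) = -197*((-266 + F**2) - 27) = -197*(-293 + F**2) = 57721 - 197*F**2)
a(2201, -765) + n(-5*V) = 2201 + (57721 - 197*(-5*(-4))**2) = 2201 + (57721 - 197*20**2) = 2201 + (57721 - 197*400) = 2201 + (57721 - 78800) = 2201 - 21079 = -18878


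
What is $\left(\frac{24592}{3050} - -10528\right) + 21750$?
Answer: $\frac{49236246}{1525} \approx 32286.0$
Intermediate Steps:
$\left(\frac{24592}{3050} - -10528\right) + 21750 = \left(24592 \cdot \frac{1}{3050} + 10528\right) + 21750 = \left(\frac{12296}{1525} + 10528\right) + 21750 = \frac{16067496}{1525} + 21750 = \frac{49236246}{1525}$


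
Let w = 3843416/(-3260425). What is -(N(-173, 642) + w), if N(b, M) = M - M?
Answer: 3843416/3260425 ≈ 1.1788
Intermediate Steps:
N(b, M) = 0
w = -3843416/3260425 (w = 3843416*(-1/3260425) = -3843416/3260425 ≈ -1.1788)
-(N(-173, 642) + w) = -(0 - 3843416/3260425) = -1*(-3843416/3260425) = 3843416/3260425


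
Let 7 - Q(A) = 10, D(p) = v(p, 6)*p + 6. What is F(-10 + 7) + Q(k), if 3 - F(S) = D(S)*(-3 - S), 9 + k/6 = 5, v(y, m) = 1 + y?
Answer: 0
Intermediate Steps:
D(p) = 6 + p*(1 + p) (D(p) = (1 + p)*p + 6 = p*(1 + p) + 6 = 6 + p*(1 + p))
k = -24 (k = -54 + 6*5 = -54 + 30 = -24)
Q(A) = -3 (Q(A) = 7 - 1*10 = 7 - 10 = -3)
F(S) = 3 - (-3 - S)*(6 + S*(1 + S)) (F(S) = 3 - (6 + S*(1 + S))*(-3 - S) = 3 - (-3 - S)*(6 + S*(1 + S)))
F(-10 + 7) + Q(k) = (21 + (-10 + 7)³ + 4*(-10 + 7)² + 9*(-10 + 7)) - 3 = (21 + (-3)³ + 4*(-3)² + 9*(-3)) - 3 = (21 - 27 + 4*9 - 27) - 3 = (21 - 27 + 36 - 27) - 3 = 3 - 3 = 0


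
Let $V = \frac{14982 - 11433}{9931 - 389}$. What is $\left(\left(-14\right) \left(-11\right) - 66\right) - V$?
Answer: $\frac{64319}{734} \approx 87.628$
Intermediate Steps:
$V = \frac{273}{734}$ ($V = \frac{3549}{9542} = 3549 \cdot \frac{1}{9542} = \frac{273}{734} \approx 0.37193$)
$\left(\left(-14\right) \left(-11\right) - 66\right) - V = \left(\left(-14\right) \left(-11\right) - 66\right) - \frac{273}{734} = \left(154 - 66\right) - \frac{273}{734} = 88 - \frac{273}{734} = \frac{64319}{734}$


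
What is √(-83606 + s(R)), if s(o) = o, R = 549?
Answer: I*√83057 ≈ 288.2*I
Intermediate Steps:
√(-83606 + s(R)) = √(-83606 + 549) = √(-83057) = I*√83057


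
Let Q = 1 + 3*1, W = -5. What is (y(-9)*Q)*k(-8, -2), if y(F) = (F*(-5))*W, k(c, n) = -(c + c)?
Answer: -14400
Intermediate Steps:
k(c, n) = -2*c
y(F) = 25*F (y(F) = (F*(-5))*(-5) = -5*F*(-5) = 25*F)
Q = 4 (Q = 1 + 3 = 4)
(y(-9)*Q)*k(-8, -2) = ((25*(-9))*4)*(-2*(-8)) = -225*4*16 = -900*16 = -14400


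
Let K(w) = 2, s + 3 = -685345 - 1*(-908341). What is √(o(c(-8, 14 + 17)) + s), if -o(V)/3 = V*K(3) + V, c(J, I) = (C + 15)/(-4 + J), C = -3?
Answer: 3*√24778 ≈ 472.23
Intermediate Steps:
s = 222993 (s = -3 + (-685345 - 1*(-908341)) = -3 + (-685345 + 908341) = -3 + 222996 = 222993)
c(J, I) = 12/(-4 + J) (c(J, I) = (-3 + 15)/(-4 + J) = 12/(-4 + J))
o(V) = -9*V (o(V) = -3*(V*2 + V) = -3*(2*V + V) = -9*V)
√(o(c(-8, 14 + 17)) + s) = √(-108/(-4 - 8) + 222993) = √(-108/(-12) + 222993) = √(-108*(-1)/12 + 222993) = √(-9*(-1) + 222993) = √(9 + 222993) = √223002 = 3*√24778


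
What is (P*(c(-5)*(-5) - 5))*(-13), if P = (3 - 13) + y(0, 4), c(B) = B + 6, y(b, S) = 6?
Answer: -520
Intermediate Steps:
c(B) = 6 + B
P = -4 (P = (3 - 13) + 6 = -10 + 6 = -4)
(P*(c(-5)*(-5) - 5))*(-13) = -4*((6 - 5)*(-5) - 5)*(-13) = -4*(1*(-5) - 5)*(-13) = -4*(-5 - 5)*(-13) = -4*(-10)*(-13) = 40*(-13) = -520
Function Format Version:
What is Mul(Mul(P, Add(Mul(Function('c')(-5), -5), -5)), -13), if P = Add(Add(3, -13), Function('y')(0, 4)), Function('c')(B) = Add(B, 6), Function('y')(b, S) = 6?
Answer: -520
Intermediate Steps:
Function('c')(B) = Add(6, B)
P = -4 (P = Add(Add(3, -13), 6) = Add(-10, 6) = -4)
Mul(Mul(P, Add(Mul(Function('c')(-5), -5), -5)), -13) = Mul(Mul(-4, Add(Mul(Add(6, -5), -5), -5)), -13) = Mul(Mul(-4, Add(Mul(1, -5), -5)), -13) = Mul(Mul(-4, Add(-5, -5)), -13) = Mul(Mul(-4, -10), -13) = Mul(40, -13) = -520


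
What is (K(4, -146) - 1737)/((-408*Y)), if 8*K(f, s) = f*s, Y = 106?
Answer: 905/21624 ≈ 0.041852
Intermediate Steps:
K(f, s) = f*s/8 (K(f, s) = (f*s)/8 = f*s/8)
(K(4, -146) - 1737)/((-408*Y)) = ((⅛)*4*(-146) - 1737)/((-408*106)) = (-73 - 1737)/(-43248) = -1810*(-1/43248) = 905/21624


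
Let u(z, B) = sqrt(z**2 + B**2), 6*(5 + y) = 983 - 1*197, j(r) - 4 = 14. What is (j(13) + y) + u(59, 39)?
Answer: 144 + sqrt(5002) ≈ 214.72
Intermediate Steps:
j(r) = 18 (j(r) = 4 + 14 = 18)
y = 126 (y = -5 + (983 - 1*197)/6 = -5 + (983 - 197)/6 = -5 + (1/6)*786 = -5 + 131 = 126)
u(z, B) = sqrt(B**2 + z**2)
(j(13) + y) + u(59, 39) = (18 + 126) + sqrt(39**2 + 59**2) = 144 + sqrt(1521 + 3481) = 144 + sqrt(5002)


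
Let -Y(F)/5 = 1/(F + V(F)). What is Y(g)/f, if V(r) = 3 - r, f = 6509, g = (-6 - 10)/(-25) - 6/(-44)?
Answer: -5/19527 ≈ -0.00025606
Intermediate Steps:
g = 427/550 (g = -16*(-1/25) - 6*(-1/44) = 16/25 + 3/22 = 427/550 ≈ 0.77636)
Y(F) = -5/3 (Y(F) = -5/(F + (3 - F)) = -5/3)
Y(g)/f = -5/3/6509 = -5/3*1/6509 = -5/19527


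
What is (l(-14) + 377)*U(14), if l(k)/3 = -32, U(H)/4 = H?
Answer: 15736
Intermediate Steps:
U(H) = 4*H
l(k) = -96 (l(k) = 3*(-32) = -96)
(l(-14) + 377)*U(14) = (-96 + 377)*(4*14) = 281*56 = 15736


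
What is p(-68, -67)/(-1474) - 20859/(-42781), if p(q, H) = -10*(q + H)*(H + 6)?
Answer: 1776880758/31529597 ≈ 56.356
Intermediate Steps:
p(q, H) = -10*(6 + H)*(H + q) (p(q, H) = -10*(H + q)*(6 + H) = -10*(6 + H)*(H + q))
p(-68, -67)/(-1474) - 20859/(-42781) = (-60*(-67) - 60*(-68) - 10*(-67)**2 - 10*(-67)*(-68))/(-1474) - 20859/(-42781) = (4020 + 4080 - 10*4489 - 45560)*(-1/1474) - 20859*(-1/42781) = (4020 + 4080 - 44890 - 45560)*(-1/1474) + 20859/42781 = -82350*(-1/1474) + 20859/42781 = 41175/737 + 20859/42781 = 1776880758/31529597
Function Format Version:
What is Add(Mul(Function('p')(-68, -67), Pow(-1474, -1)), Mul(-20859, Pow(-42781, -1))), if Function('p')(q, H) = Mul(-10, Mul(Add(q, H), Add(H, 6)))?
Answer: Rational(1776880758, 31529597) ≈ 56.356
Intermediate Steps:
Function('p')(q, H) = Mul(-10, Add(6, H), Add(H, q)) (Function('p')(q, H) = Mul(-10, Mul(Add(H, q), Add(6, H))) = Mul(-10, Mul(Add(6, H), Add(H, q))) = Mul(-10, Add(6, H), Add(H, q)))
Add(Mul(Function('p')(-68, -67), Pow(-1474, -1)), Mul(-20859, Pow(-42781, -1))) = Add(Mul(Add(Mul(-60, -67), Mul(-60, -68), Mul(-10, Pow(-67, 2)), Mul(-10, -67, -68)), Pow(-1474, -1)), Mul(-20859, Pow(-42781, -1))) = Add(Mul(Add(4020, 4080, Mul(-10, 4489), -45560), Rational(-1, 1474)), Mul(-20859, Rational(-1, 42781))) = Add(Mul(Add(4020, 4080, -44890, -45560), Rational(-1, 1474)), Rational(20859, 42781)) = Add(Mul(-82350, Rational(-1, 1474)), Rational(20859, 42781)) = Add(Rational(41175, 737), Rational(20859, 42781)) = Rational(1776880758, 31529597)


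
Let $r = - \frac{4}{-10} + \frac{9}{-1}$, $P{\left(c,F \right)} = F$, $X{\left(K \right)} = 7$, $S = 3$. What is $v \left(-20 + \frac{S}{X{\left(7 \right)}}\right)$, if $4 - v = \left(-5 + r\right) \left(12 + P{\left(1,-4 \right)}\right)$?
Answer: $- \frac{77268}{35} \approx -2207.7$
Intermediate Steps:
$r = - \frac{43}{5}$ ($r = \left(-4\right) \left(- \frac{1}{10}\right) + 9 \left(-1\right) = \frac{2}{5} - 9 = - \frac{43}{5} \approx -8.6$)
$v = \frac{564}{5}$ ($v = 4 - \left(-5 - \frac{43}{5}\right) \left(12 - 4\right) = 4 - \left(- \frac{68}{5}\right) 8 = 4 - - \frac{544}{5} = 4 + \frac{544}{5} = \frac{564}{5} \approx 112.8$)
$v \left(-20 + \frac{S}{X{\left(7 \right)}}\right) = \frac{564 \left(-20 + \frac{3}{7}\right)}{5} = \frac{564}{5} \left(- \frac{137}{7}\right) = - \frac{77268}{35}$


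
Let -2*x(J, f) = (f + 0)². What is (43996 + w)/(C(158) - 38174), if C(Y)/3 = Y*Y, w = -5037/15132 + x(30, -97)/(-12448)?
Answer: 1381205503229/1152719604608 ≈ 1.1982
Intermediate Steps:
x(J, f) = -f²/2 (x(J, f) = -(f + 0)²/2 = -f²/2)
w = 1414653/31393856 (w = -5037/15132 - ½*(-97)²/(-12448) = -5037*1/15132 - ½*9409*(-1/12448) = -1679/5044 - 9409/2*(-1/12448) = -1679/5044 + 9409/24896 = 1414653/31393856 ≈ 0.045061)
C(Y) = 3*Y² (C(Y) = 3*(Y*Y) = 3*Y²)
(43996 + w)/(C(158) - 38174) = (43996 + 1414653/31393856)/(3*158² - 38174) = 1381205503229/(31393856*(3*24964 - 38174)) = 1381205503229/(31393856*(74892 - 38174)) = (1381205503229/31393856)/36718 = (1381205503229/31393856)*(1/36718) = 1381205503229/1152719604608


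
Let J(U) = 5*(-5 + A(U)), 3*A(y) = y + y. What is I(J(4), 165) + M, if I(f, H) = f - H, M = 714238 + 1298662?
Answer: 6038170/3 ≈ 2.0127e+6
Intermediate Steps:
M = 2012900
A(y) = 2*y/3 (A(y) = (y + y)/3 = (2*y)/3 = 2*y/3)
J(U) = -25 + 10*U/3 (J(U) = 5*(-5 + 2*U/3) = -25 + 10*U/3)
I(J(4), 165) + M = ((-25 + (10/3)*4) - 1*165) + 2012900 = ((-25 + 40/3) - 165) + 2012900 = (-35/3 - 165) + 2012900 = -530/3 + 2012900 = 6038170/3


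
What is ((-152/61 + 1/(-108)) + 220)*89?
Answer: 127526587/6588 ≈ 19357.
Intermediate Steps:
((-152/61 + 1/(-108)) + 220)*89 = ((-152*1/61 + 1*(-1/108)) + 220)*89 = ((-152/61 - 1/108) + 220)*89 = (-16477/6588 + 220)*89 = (1432883/6588)*89 = 127526587/6588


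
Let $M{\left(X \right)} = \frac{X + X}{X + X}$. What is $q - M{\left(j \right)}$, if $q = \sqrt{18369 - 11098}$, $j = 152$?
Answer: $-1 + \sqrt{7271} \approx 84.27$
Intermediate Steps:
$M{\left(X \right)} = 1$ ($M{\left(X \right)} = \frac{2 X}{2 X} = 2 X \frac{1}{2 X} = 1$)
$q = \sqrt{7271} \approx 85.27$
$q - M{\left(j \right)} = \sqrt{7271} - 1 = -1 + \sqrt{7271}$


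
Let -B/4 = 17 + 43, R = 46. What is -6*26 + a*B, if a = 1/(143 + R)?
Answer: -9908/63 ≈ -157.27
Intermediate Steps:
a = 1/189 (a = 1/(143 + 46) = 1/189 ≈ 0.0052910)
B = -240 (B = -4*(17 + 43) = -4*60 = -240)
-6*26 + a*B = -6*26 + (1/189)*(-240) = -156 - 80/63 = -9908/63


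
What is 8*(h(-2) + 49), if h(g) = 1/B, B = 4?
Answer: 394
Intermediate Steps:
h(g) = ¼ (h(g) = 1/4 = ¼)
8*(h(-2) + 49) = 8*(¼ + 49) = 8*(197/4) = 394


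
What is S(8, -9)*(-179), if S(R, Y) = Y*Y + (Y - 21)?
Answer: -9129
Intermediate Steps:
S(R, Y) = -21 + Y + Y² (S(R, Y) = Y² + (-21 + Y) = -21 + Y + Y²)
S(8, -9)*(-179) = (-21 - 9 + (-9)²)*(-179) = (-21 - 9 + 81)*(-179) = 51*(-179) = -9129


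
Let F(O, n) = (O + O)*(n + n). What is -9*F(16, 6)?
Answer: -3456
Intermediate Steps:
F(O, n) = 4*O*n (F(O, n) = (2*O)*(2*n) = 4*O*n)
-9*F(16, 6) = -36*16*6 = -9*384 = -3456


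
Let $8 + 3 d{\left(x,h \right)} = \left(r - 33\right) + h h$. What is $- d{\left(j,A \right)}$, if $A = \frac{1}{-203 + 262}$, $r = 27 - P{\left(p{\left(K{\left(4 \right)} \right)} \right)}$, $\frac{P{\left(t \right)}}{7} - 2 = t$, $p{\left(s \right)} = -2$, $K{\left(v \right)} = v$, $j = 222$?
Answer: $\frac{48733}{10443} \approx 4.6666$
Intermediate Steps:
$P{\left(t \right)} = 14 + 7 t$
$r = 27$ ($r = 27 - \left(14 + 7 \left(-2\right)\right) = 27 - \left(14 - 14\right) = 27 - 0 = 27 + 0 = 27$)
$A = \frac{1}{59} \approx 0.016949$
$d{\left(x,h \right)} = - \frac{14}{3} + \frac{h^{2}}{3}$ ($d{\left(x,h \right)} = - \frac{8}{3} + \frac{\left(27 - 33\right) + h h}{3} = - \frac{8}{3} + \frac{-6 + h^{2}}{3} = - \frac{8}{3} + \left(-2 + \frac{h^{2}}{3}\right) = - \frac{14}{3} + \frac{h^{2}}{3}$)
$- d{\left(j,A \right)} = - (- \frac{14}{3} + \frac{1}{3 \cdot 3481}) = - (- \frac{14}{3} + \frac{1}{3} \cdot \frac{1}{3481}) = - (- \frac{14}{3} + \frac{1}{10443}) = \left(-1\right) \left(- \frac{48733}{10443}\right) = \frac{48733}{10443}$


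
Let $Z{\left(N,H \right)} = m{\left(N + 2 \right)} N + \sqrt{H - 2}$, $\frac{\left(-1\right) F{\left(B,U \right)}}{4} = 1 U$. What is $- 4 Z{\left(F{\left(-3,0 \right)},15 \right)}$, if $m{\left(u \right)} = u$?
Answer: $- 4 \sqrt{13} \approx -14.422$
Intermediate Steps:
$F{\left(B,U \right)} = - 4 U$ ($F{\left(B,U \right)} = - 4 \cdot 1 U = - 4 U$)
$Z{\left(N,H \right)} = \sqrt{-2 + H} + N \left(2 + N\right)$ ($Z{\left(N,H \right)} = \left(N + 2\right) N + \sqrt{H - 2} = \left(2 + N\right) N + \sqrt{-2 + H} = N \left(2 + N\right) + \sqrt{-2 + H} = \sqrt{-2 + H} + N \left(2 + N\right)$)
$- 4 Z{\left(F{\left(-3,0 \right)},15 \right)} = - 4 \left(\sqrt{-2 + 15} + \left(-4\right) 0 \left(2 - 0\right)\right) = - 4 \left(\sqrt{13} + 0 \left(2 + 0\right)\right) = - 4 \left(\sqrt{13} + 0 \cdot 2\right) = - 4 \left(\sqrt{13} + 0\right) = - 4 \sqrt{13}$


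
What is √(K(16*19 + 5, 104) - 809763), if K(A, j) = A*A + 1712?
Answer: I*√712570 ≈ 844.14*I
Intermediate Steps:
K(A, j) = 1712 + A² (K(A, j) = A² + 1712 = 1712 + A²)
√(K(16*19 + 5, 104) - 809763) = √((1712 + (16*19 + 5)²) - 809763) = √((1712 + (304 + 5)²) - 809763) = √((1712 + 309²) - 809763) = √((1712 + 95481) - 809763) = √(97193 - 809763) = √(-712570) = I*√712570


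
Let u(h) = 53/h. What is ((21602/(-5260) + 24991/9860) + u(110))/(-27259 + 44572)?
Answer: -31104829/493852978740 ≈ -6.2984e-5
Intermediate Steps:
((21602/(-5260) + 24991/9860) + u(110))/(-27259 + 44572) = ((21602/(-5260) + 24991/9860) + 53/110)/(-27259 + 44572) = ((21602*(-1/5260) + 24991*(1/9860)) + 53*(1/110))/17313 = ((-10801/2630 + 24991/9860) + 53/110)*(1/17313) = (-4077153/2593180 + 53/110)*(1/17313) = -31104829/28524980*1/17313 = -31104829/493852978740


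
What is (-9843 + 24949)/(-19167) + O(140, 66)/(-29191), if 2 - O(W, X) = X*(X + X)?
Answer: -274014676/559503897 ≈ -0.48975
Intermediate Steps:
O(W, X) = 2 - 2*X**2 (O(W, X) = 2 - X*(X + X) = 2 - X*2*X = 2 - 2*X**2)
(-9843 + 24949)/(-19167) + O(140, 66)/(-29191) = (-9843 + 24949)/(-19167) + (2 - 2*66**2)/(-29191) = 15106*(-1/19167) + (2 - 2*4356)*(-1/29191) = -15106/19167 + (2 - 8712)*(-1/29191) = -15106/19167 - 8710*(-1/29191) = -15106/19167 + 8710/29191 = -274014676/559503897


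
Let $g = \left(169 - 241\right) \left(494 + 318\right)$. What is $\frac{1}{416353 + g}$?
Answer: $\frac{1}{357889} \approx 2.7942 \cdot 10^{-6}$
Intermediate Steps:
$g = -58464$ ($g = \left(-72\right) 812 = -58464$)
$\frac{1}{416353 + g} = \frac{1}{416353 - 58464} = \frac{1}{357889}$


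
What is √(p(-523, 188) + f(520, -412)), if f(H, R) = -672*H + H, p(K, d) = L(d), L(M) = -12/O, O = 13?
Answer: 2*I*√14741909/13 ≈ 590.7*I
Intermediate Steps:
L(M) = -12/13
p(K, d) = -12/13
f(H, R) = -671*H
√(p(-523, 188) + f(520, -412)) = √(-12/13 - 671*520) = √(-12/13 - 348920) = √(-4535972/13) = 2*I*√14741909/13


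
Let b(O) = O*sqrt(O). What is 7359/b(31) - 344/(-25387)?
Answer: 344/25387 + 7359*sqrt(31)/961 ≈ 42.650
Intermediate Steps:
b(O) = O**(3/2)
7359/b(31) - 344/(-25387) = 7359/(31**(3/2)) - 344/(-25387) = 7359/((31*sqrt(31))) - 344*(-1/25387) = 7359*(sqrt(31)/961) + 344/25387 = 7359*sqrt(31)/961 + 344/25387 = 344/25387 + 7359*sqrt(31)/961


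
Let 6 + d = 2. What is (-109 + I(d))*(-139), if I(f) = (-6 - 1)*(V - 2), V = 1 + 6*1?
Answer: 20016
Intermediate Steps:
d = -4 (d = -6 + 2 = -4)
V = 7 (V = 1 + 6 = 7)
I(f) = -35 (I(f) = (-6 - 1)*(7 - 2) = -7*5 = -35)
(-109 + I(d))*(-139) = (-109 - 35)*(-139) = -144*(-139) = 20016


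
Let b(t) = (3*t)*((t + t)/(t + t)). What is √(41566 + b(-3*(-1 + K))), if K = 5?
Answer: √41530 ≈ 203.79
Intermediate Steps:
b(t) = 3*t (b(t) = (3*t)*((2*t)/((2*t))) = (3*t)*((2*t)*(1/(2*t))) = (3*t)*1 = 3*t)
√(41566 + b(-3*(-1 + K))) = √(41566 + 3*(-3*(-1 + 5))) = √(41566 + 3*(-3*4)) = √(41566 + 3*(-12)) = √(41566 - 36) = √41530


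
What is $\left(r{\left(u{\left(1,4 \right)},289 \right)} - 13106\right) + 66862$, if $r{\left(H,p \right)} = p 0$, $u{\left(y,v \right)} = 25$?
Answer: $53756$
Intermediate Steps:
$r{\left(H,p \right)} = 0$
$\left(r{\left(u{\left(1,4 \right)},289 \right)} - 13106\right) + 66862 = \left(0 - 13106\right) + 66862 = -13106 + 66862 = 53756$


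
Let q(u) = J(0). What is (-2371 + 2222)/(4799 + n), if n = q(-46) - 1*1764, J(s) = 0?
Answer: -149/3035 ≈ -0.049094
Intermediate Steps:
q(u) = 0
n = -1764 (n = 0 - 1*1764 = 0 - 1764 = -1764)
(-2371 + 2222)/(4799 + n) = (-2371 + 2222)/(4799 - 1764) = -149/3035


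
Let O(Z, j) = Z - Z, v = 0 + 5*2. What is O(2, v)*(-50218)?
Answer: 0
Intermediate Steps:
v = 10 (v = 0 + 10 = 10)
O(Z, j) = 0
O(2, v)*(-50218) = 0*(-50218) = 0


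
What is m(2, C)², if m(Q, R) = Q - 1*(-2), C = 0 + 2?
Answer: 16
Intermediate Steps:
C = 2
m(Q, R) = 2 + Q (m(Q, R) = Q + 2 = 2 + Q)
m(2, C)² = (2 + 2)² = 4² = 16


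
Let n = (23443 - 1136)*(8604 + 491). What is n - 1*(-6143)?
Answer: 202888308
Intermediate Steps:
n = 202882165 (n = 22307*9095 = 202882165)
n - 1*(-6143) = 202882165 - 1*(-6143) = 202882165 + 6143 = 202888308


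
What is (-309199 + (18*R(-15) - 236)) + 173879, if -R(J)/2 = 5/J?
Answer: -135544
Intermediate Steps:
R(J) = -10/J
(-309199 + (18*R(-15) - 236)) + 173879 = (-309199 + (18*(-10/(-15)) - 236)) + 173879 = (-309199 + (18*(-10*(-1/15)) - 236)) + 173879 = (-309199 + (18*(2/3) - 236)) + 173879 = (-309199 + (12 - 236)) + 173879 = (-309199 - 224) + 173879 = -309423 + 173879 = -135544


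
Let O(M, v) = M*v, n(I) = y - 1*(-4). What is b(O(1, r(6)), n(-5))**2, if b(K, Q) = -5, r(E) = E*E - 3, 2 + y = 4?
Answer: 25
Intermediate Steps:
y = 2 (y = -2 + 4 = 2)
n(I) = 6 (n(I) = 2 - 1*(-4) = 2 + 4 = 6)
r(E) = -3 + E**2 (r(E) = E**2 - 3 = -3 + E**2)
b(O(1, r(6)), n(-5))**2 = (-5)**2 = 25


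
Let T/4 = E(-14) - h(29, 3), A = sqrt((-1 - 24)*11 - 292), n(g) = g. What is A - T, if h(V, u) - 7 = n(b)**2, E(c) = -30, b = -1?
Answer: 152 + 9*I*sqrt(7) ≈ 152.0 + 23.812*I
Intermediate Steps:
A = 9*I*sqrt(7) (A = sqrt(-25*11 - 292) = sqrt(-275 - 292) = sqrt(-567) = 9*I*sqrt(7) ≈ 23.812*I)
h(V, u) = 8 (h(V, u) = 7 + (-1)**2 = 7 + 1 = 8)
T = -152 (T = 4*(-30 - 1*8) = 4*(-30 - 8) = 4*(-38) = -152)
A - T = 9*I*sqrt(7) - 1*(-152) = 9*I*sqrt(7) + 152 = 152 + 9*I*sqrt(7)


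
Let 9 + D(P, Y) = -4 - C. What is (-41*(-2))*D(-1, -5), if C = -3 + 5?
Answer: -1230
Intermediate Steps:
C = 2
D(P, Y) = -15 (D(P, Y) = -9 + (-4 - 1*2) = -9 + (-4 - 2) = -9 - 6 = -15)
(-41*(-2))*D(-1, -5) = -41*(-2)*(-15) = 82*(-15) = -1230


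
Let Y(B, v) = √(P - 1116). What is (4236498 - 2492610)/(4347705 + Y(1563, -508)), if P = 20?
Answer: 7581910577040/18902538768121 - 3487776*I*√274/18902538768121 ≈ 0.40111 - 3.0542e-6*I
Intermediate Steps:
Y(B, v) = 2*I*√274 (Y(B, v) = √(20 - 1116) = √(-1096) = 2*I*√274)
(4236498 - 2492610)/(4347705 + Y(1563, -508)) = (4236498 - 2492610)/(4347705 + 2*I*√274) = 1743888/(4347705 + 2*I*√274)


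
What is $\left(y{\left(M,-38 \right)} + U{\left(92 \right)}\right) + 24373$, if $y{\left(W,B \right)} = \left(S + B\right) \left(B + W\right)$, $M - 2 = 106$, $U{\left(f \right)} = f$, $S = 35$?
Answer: $24255$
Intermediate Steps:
$M = 108$ ($M = 2 + 106 = 108$)
$y{\left(W,B \right)} = \left(35 + B\right) \left(B + W\right)$
$\left(y{\left(M,-38 \right)} + U{\left(92 \right)}\right) + 24373 = \left(\left(\left(-38\right)^{2} + 35 \left(-38\right) + 35 \cdot 108 - 4104\right) + 92\right) + 24373 = \left(\left(1444 - 1330 + 3780 - 4104\right) + 92\right) + 24373 = \left(-210 + 92\right) + 24373 = -118 + 24373 = 24255$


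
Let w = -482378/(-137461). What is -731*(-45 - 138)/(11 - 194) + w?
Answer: -100001613/137461 ≈ -727.49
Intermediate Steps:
w = 482378/137461 (w = -482378*(-1/137461) = 482378/137461 ≈ 3.5092)
-731*(-45 - 138)/(11 - 194) + w = -731*(-45 - 138)/(11 - 194) + 482378/137461 = -(-133773)/(-183) + 482378/137461 = -(-133773)*(-1)/183 + 482378/137461 = -731*1 + 482378/137461 = -731 + 482378/137461 = -100001613/137461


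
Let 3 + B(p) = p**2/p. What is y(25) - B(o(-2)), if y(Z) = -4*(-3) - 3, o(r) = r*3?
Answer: 18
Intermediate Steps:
o(r) = 3*r
y(Z) = 9 (y(Z) = 12 - 3 = 9)
B(p) = -3 + p (B(p) = -3 + p**2/p = -3 + p)
y(25) - B(o(-2)) = 9 - (-3 + 3*(-2)) = 9 - (-3 - 6) = 9 - 1*(-9) = 9 + 9 = 18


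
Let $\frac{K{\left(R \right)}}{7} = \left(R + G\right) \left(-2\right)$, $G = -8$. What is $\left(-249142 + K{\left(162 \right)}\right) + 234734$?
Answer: $-16564$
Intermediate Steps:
$K{\left(R \right)} = 112 - 14 R$ ($K{\left(R \right)} = 7 \left(R - 8\right) \left(-2\right) = 7 \left(-8 + R\right) \left(-2\right) = 7 \left(16 - 2 R\right) = 112 - 14 R$)
$\left(-249142 + K{\left(162 \right)}\right) + 234734 = \left(-249142 + \left(112 - 2268\right)\right) + 234734 = \left(-249142 - 2156\right) + 234734 = -251298 + 234734 = -16564$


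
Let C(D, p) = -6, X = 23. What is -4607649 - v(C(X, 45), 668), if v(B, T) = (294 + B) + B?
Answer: -4607931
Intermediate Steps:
v(B, T) = 294 + 2*B
-4607649 - v(C(X, 45), 668) = -4607649 - (294 + 2*(-6)) = -4607649 - (294 - 12) = -4607649 - 1*282 = -4607649 - 282 = -4607931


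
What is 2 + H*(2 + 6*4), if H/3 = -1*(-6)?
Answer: 470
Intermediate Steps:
H = 18 (H = 3*(-1*(-6)) = 3*6 = 18)
2 + H*(2 + 6*4) = 2 + 18*(2 + 6*4) = 2 + 18*(2 + 24) = 2 + 18*26 = 2 + 468 = 470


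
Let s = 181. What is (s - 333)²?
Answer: 23104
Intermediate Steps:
(s - 333)² = (181 - 333)² = (-152)² = 23104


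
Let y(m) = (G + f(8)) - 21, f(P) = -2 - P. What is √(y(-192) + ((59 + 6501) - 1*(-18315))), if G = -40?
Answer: 6*√689 ≈ 157.49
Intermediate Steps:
y(m) = -71 (y(m) = (-40 + (-2 - 1*8)) - 21 = (-40 + (-2 - 8)) - 21 = (-40 - 10) - 21 = -50 - 21 = -71)
√(y(-192) + ((59 + 6501) - 1*(-18315))) = √(-71 + ((59 + 6501) - 1*(-18315))) = √(-71 + (6560 + 18315)) = √(-71 + 24875) = √24804 = 6*√689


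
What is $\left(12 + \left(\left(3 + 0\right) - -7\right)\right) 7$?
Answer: $154$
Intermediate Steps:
$\left(12 + \left(\left(3 + 0\right) - -7\right)\right) 7 = \left(12 + \left(3 + 7\right)\right) 7 = \left(12 + 10\right) 7 = 22 \cdot 7 = 154$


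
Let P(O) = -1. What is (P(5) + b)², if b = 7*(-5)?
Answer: 1296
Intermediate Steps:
b = -35
(P(5) + b)² = (-1 - 35)² = (-36)² = 1296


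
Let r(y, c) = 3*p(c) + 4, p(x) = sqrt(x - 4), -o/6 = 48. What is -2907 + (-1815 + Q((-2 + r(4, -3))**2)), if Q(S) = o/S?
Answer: 6*(-46385*I - 9444*sqrt(7))/(12*sqrt(7) + 59*I) ≈ -4718.2 + 2.0369*I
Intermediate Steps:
o = -288 (o = -6*48 = -288)
p(x) = sqrt(-4 + x)
r(y, c) = 4 + 3*sqrt(-4 + c) (r(y, c) = 3*sqrt(-4 + c) + 4 = 4 + 3*sqrt(-4 + c))
Q(S) = -288/S
-2907 + (-1815 + Q((-2 + r(4, -3))**2)) = -2907 + (-1815 - 288/(-2 + (4 + 3*sqrt(-4 - 3)))**2) = -2907 + (-1815 - 288/(-2 + (4 + 3*sqrt(-7)))**2) = -2907 + (-1815 - 288/(-2 + (4 + 3*(I*sqrt(7))))**2) = -2907 + (-1815 - 288/(-2 + (4 + 3*I*sqrt(7)))**2) = -2907 + (-1815 - 288/(2 + 3*I*sqrt(7))**2) = -4722 - 288/(2 + 3*I*sqrt(7))**2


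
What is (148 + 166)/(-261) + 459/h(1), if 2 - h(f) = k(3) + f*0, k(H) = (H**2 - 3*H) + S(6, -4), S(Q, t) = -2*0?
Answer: 119171/522 ≈ 228.30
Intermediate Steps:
S(Q, t) = 0
k(H) = H**2 - 3*H (k(H) = (H**2 - 3*H) + 0 = H**2 - 3*H)
h(f) = 2 (h(f) = 2 - (3*(-3 + 3) + f*0) = 2 - (3*0 + 0) = 2 - (0 + 0) = 2 - 1*0 = 2 + 0 = 2)
(148 + 166)/(-261) + 459/h(1) = (148 + 166)/(-261) + 459/2 = 314*(-1/261) + 459*(1/2) = -314/261 + 459/2 = 119171/522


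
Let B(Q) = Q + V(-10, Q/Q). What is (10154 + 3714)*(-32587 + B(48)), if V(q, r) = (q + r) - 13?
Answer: -451555948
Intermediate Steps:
V(q, r) = -13 + q + r
B(Q) = -22 + Q (B(Q) = Q + (-13 - 10 + Q/Q) = Q + (-13 - 10 + 1) = Q - 22 = -22 + Q)
(10154 + 3714)*(-32587 + B(48)) = (10154 + 3714)*(-32587 + (-22 + 48)) = 13868*(-32587 + 26) = 13868*(-32561) = -451555948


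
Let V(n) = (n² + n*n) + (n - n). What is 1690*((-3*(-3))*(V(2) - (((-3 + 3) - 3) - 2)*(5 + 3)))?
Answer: 730080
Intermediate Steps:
V(n) = 2*n² (V(n) = (n² + n²) + 0 = 2*n² + 0 = 2*n²)
1690*((-3*(-3))*(V(2) - (((-3 + 3) - 3) - 2)*(5 + 3))) = 1690*((-3*(-3))*(2*2² - (((-3 + 3) - 3) - 2)*(5 + 3))) = 1690*(9*(2*4 - ((0 - 3) - 2)*8)) = 1690*(9*(8 - (-3 - 2)*8)) = 1690*(9*(8 - (-5)*8)) = 1690*(9*(8 - 1*(-40))) = 1690*(9*(8 + 40)) = 1690*(9*48) = 1690*432 = 730080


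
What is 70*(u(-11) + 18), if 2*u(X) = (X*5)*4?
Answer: -6440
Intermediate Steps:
u(X) = 10*X (u(X) = ((X*5)*4)/2 = ((5*X)*4)/2 = (20*X)/2 = 10*X)
70*(u(-11) + 18) = 70*(10*(-11) + 18) = 70*(-110 + 18) = 70*(-92) = -6440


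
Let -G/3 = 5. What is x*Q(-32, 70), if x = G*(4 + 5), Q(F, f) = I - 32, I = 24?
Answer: 1080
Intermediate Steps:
G = -15 (G = -3*5 = -15)
Q(F, f) = -8 (Q(F, f) = 24 - 32 = -8)
x = -135 (x = -15*(4 + 5) = -15*9 = -135)
x*Q(-32, 70) = -135*(-8) = 1080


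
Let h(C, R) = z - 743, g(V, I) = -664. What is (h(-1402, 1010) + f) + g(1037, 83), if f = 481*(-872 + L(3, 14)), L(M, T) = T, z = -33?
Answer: -414138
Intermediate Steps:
h(C, R) = -776 (h(C, R) = -33 - 743 = -776)
f = -412698 (f = 481*(-872 + 14) = 481*(-858) = -412698)
(h(-1402, 1010) + f) + g(1037, 83) = (-776 - 412698) - 664 = -413474 - 664 = -414138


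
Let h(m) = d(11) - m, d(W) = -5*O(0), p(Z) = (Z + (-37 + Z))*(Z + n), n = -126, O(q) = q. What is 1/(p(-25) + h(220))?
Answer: 1/12917 ≈ 7.7417e-5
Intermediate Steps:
p(Z) = (-126 + Z)*(-37 + 2*Z) (p(Z) = (Z + (-37 + Z))*(Z - 126) = (-37 + 2*Z)*(-126 + Z) = (-126 + Z)*(-37 + 2*Z))
d(W) = 0 (d(W) = -5*0 = 0)
h(m) = -m (h(m) = 0 - m = -m)
1/(p(-25) + h(220)) = 1/((4662 - 289*(-25) + 2*(-25)²) - 1*220) = 1/((4662 + 7225 + 2*625) - 220) = 1/((4662 + 7225 + 1250) - 220) = 1/(13137 - 220) = 1/12917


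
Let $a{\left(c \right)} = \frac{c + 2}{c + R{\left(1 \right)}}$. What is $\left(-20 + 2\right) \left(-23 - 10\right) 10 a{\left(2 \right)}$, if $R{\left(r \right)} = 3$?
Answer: $4752$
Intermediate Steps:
$a{\left(c \right)} = \frac{2 + c}{3 + c}$ ($a{\left(c \right)} = \frac{c + 2}{c + 3} = \frac{2 + c}{3 + c}$)
$\left(-20 + 2\right) \left(-23 - 10\right) 10 a{\left(2 \right)} = \left(-20 + 2\right) \left(-23 - 10\right) 10 \frac{2 + 2}{3 + 2} = \left(-18\right) \left(-33\right) 10 \cdot \frac{1}{5} \cdot 4 = 594 \cdot 10 \cdot \frac{1}{5} \cdot 4 = 5940 \cdot \frac{4}{5} = 4752$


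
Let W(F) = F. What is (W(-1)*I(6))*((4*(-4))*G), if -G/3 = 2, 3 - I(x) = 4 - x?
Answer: -480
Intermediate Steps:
I(x) = -1 + x (I(x) = 3 - (4 - x) = 3 + (-4 + x) = -1 + x)
G = -6 (G = -3*2 = -6)
(W(-1)*I(6))*((4*(-4))*G) = (-(-1 + 6))*((4*(-4))*(-6)) = (-1*5)*(-16*(-6)) = -5*96 = -480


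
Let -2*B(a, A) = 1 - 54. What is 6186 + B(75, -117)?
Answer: 12425/2 ≈ 6212.5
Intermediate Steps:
B(a, A) = 53/2 (B(a, A) = -(1 - 54)/2 = -½*(-53) = 53/2)
6186 + B(75, -117) = 6186 + 53/2 = 12425/2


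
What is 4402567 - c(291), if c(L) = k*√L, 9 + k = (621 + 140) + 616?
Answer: 4402567 - 1368*√291 ≈ 4.3792e+6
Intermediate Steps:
k = 1368 (k = -9 + ((621 + 140) + 616) = -9 + (761 + 616) = -9 + 1377 = 1368)
c(L) = 1368*√L
4402567 - c(291) = 4402567 - 1368*√291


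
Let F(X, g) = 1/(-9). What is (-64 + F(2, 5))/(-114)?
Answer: 577/1026 ≈ 0.56238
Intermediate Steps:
F(X, g) = -⅑
(-64 + F(2, 5))/(-114) = (-64 - ⅑)/(-114) = -577/9*(-1/114) = 577/1026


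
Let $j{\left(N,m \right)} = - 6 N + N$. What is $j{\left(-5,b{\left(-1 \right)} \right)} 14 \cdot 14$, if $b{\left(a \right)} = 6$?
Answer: $4900$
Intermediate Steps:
$j{\left(N,m \right)} = - 5 N$
$j{\left(-5,b{\left(-1 \right)} \right)} 14 \cdot 14 = \left(-5\right) \left(-5\right) 14 \cdot 14 = 25 \cdot 14 \cdot 14 = 350 \cdot 14 = 4900$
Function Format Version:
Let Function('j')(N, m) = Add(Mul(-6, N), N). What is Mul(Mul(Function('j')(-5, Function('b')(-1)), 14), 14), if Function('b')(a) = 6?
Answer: 4900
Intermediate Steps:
Function('j')(N, m) = Mul(-5, N)
Mul(Mul(Function('j')(-5, Function('b')(-1)), 14), 14) = Mul(Mul(Mul(-5, -5), 14), 14) = Mul(Mul(25, 14), 14) = Mul(350, 14) = 4900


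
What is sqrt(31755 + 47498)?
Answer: sqrt(79253) ≈ 281.52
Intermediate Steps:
sqrt(31755 + 47498) = sqrt(79253)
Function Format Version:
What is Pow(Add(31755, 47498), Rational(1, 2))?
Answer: Pow(79253, Rational(1, 2)) ≈ 281.52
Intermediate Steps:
Pow(Add(31755, 47498), Rational(1, 2)) = Pow(79253, Rational(1, 2))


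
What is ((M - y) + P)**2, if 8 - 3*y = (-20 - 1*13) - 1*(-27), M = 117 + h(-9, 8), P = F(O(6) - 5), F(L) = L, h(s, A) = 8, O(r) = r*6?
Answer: 206116/9 ≈ 22902.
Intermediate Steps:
O(r) = 6*r
P = 31 (P = 6*6 - 5 = 36 - 5 = 31)
M = 125 (M = 117 + 8 = 125)
y = 14/3 (y = 8/3 - ((-20 - 1*13) - 1*(-27))/3 = 8/3 - ((-20 - 13) + 27)/3 = 8/3 - (-33 + 27)/3 = 8/3 - 1/3*(-6) = 8/3 + 2 = 14/3 ≈ 4.6667)
((M - y) + P)**2 = ((125 - 1*14/3) + 31)**2 = ((125 - 14/3) + 31)**2 = (361/3 + 31)**2 = (454/3)**2 = 206116/9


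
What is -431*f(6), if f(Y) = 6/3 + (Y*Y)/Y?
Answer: -3448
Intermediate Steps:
f(Y) = 2 + Y (f(Y) = 6*(⅓) + Y²/Y = 2 + Y)
-431*f(6) = -431*(2 + 6) = -431*8 = -3448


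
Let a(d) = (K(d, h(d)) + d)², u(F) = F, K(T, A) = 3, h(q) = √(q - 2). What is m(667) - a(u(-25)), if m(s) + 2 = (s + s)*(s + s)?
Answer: 1779070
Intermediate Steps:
h(q) = √(-2 + q)
a(d) = (3 + d)²
m(s) = -2 + 4*s² (m(s) = -2 + (s + s)*(s + s) = -2 + (2*s)*(2*s) = -2 + 4*s²)
m(667) - a(u(-25)) = (-2 + 4*667²) - (3 - 25)² = (-2 + 4*444889) - 1*(-22)² = (-2 + 1779556) - 1*484 = 1779554 - 484 = 1779070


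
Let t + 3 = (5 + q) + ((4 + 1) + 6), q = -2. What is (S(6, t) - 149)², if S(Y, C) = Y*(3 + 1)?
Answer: 15625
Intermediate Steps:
t = 11 (t = -3 + ((5 - 2) + ((4 + 1) + 6)) = -3 + (3 + (5 + 6)) = -3 + (3 + 11) = -3 + 14 = 11)
S(Y, C) = 4*Y (S(Y, C) = Y*4 = 4*Y)
(S(6, t) - 149)² = (4*6 - 149)² = (24 - 149)² = (-125)² = 15625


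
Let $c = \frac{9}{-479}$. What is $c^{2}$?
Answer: $\frac{81}{229441} \approx 0.00035303$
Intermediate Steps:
$c = - \frac{9}{479}$ ($c = 9 \left(- \frac{1}{479}\right) = - \frac{9}{479} \approx -0.018789$)
$c^{2} = \left(- \frac{9}{479}\right)^{2} = \frac{81}{229441}$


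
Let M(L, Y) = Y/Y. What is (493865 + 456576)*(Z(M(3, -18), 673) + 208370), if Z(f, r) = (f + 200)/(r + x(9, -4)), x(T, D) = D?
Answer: 44163739910457/223 ≈ 1.9804e+11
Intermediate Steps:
M(L, Y) = 1
Z(f, r) = (200 + f)/(-4 + r) (Z(f, r) = (f + 200)/(r - 4) = (200 + f)/(-4 + r))
(493865 + 456576)*(Z(M(3, -18), 673) + 208370) = (493865 + 456576)*((200 + 1)/(-4 + 673) + 208370) = 950441*(201/669 + 208370) = 950441*((1/669)*201 + 208370) = 950441*(67/223 + 208370) = 950441*(46466577/223) = 44163739910457/223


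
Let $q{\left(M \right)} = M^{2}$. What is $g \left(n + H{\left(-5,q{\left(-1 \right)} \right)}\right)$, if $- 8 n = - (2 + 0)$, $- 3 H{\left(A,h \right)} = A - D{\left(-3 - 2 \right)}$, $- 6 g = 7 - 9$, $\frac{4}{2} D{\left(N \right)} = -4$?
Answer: $\frac{5}{12} \approx 0.41667$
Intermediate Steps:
$D{\left(N \right)} = -2$ ($D{\left(N \right)} = \frac{1}{2} \left(-4\right) = -2$)
$g = \frac{1}{3}$ ($g = - \frac{7 - 9}{6} = \left(- \frac{1}{6}\right) \left(-2\right) = \frac{1}{3} \approx 0.33333$)
$H{\left(A,h \right)} = - \frac{2}{3} - \frac{A}{3}$ ($H{\left(A,h \right)} = - \frac{A - -2}{3} = - \frac{A + 2}{3} = - \frac{2 + A}{3} = - \frac{2}{3} - \frac{A}{3}$)
$n = \frac{1}{4}$ ($n = - \frac{\left(-1\right) \left(2 + 0\right)}{8} = - \frac{\left(-1\right) 2}{8} = \left(- \frac{1}{8}\right) \left(-2\right) = \frac{1}{4} \approx 0.25$)
$g \left(n + H{\left(-5,q{\left(-1 \right)} \right)}\right) = \frac{\frac{1}{4} - -1}{3} = \frac{\frac{1}{4} + \left(- \frac{2}{3} + \frac{5}{3}\right)}{3} = \frac{\frac{1}{4} + 1}{3} = \frac{1}{3} \cdot \frac{5}{4} = \frac{5}{12}$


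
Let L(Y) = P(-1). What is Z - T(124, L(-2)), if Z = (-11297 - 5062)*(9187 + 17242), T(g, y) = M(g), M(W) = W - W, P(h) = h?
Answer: -432352011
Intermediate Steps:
M(W) = 0
L(Y) = -1
T(g, y) = 0
Z = -432352011 (Z = -16359*26429 = -432352011)
Z - T(124, L(-2)) = -432352011 - 1*0 = -432352011 + 0 = -432352011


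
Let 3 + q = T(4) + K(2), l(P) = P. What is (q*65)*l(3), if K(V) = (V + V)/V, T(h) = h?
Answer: 585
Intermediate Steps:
K(V) = 2 (K(V) = (2*V)/V = 2)
q = 3 (q = -3 + (4 + 2) = -3 + 6 = 3)
(q*65)*l(3) = (3*65)*3 = 195*3 = 585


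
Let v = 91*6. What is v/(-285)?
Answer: -182/95 ≈ -1.9158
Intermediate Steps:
v = 546
v/(-285) = 546/(-285) = 546*(-1/285) = -182/95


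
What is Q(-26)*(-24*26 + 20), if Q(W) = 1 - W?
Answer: -16308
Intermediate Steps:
Q(-26)*(-24*26 + 20) = (1 - 1*(-26))*(-24*26 + 20) = (1 + 26)*(-624 + 20) = 27*(-604) = -16308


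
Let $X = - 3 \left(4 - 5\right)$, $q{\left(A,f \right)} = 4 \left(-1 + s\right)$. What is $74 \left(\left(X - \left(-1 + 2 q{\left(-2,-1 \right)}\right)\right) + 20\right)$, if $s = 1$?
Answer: $1776$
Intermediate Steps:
$q{\left(A,f \right)} = 0$ ($q{\left(A,f \right)} = 4 \left(-1 + 1\right) = 4 \cdot 0 = 0$)
$X = 3$ ($X = \left(-3\right) \left(-1\right) = 3$)
$74 \left(\left(X - \left(-1 + 2 q{\left(-2,-1 \right)}\right)\right) + 20\right) = 74 \left(\left(3 + \left(\left(-2\right) 0 + 1\right)\right) + 20\right) = 74 \left(\left(3 + \left(0 + 1\right)\right) + 20\right) = 74 \left(\left(3 + 1\right) + 20\right) = 74 \left(4 + 20\right) = 74 \cdot 24 = 1776$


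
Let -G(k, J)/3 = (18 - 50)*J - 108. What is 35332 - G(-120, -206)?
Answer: 54784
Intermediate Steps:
G(k, J) = 324 + 96*J (G(k, J) = -3*((18 - 50)*J - 108) = -3*(-32*J - 108) = -3*(-108 - 32*J) = 324 + 96*J)
35332 - G(-120, -206) = 35332 - (324 + 96*(-206)) = 35332 - (324 - 19776) = 35332 - 1*(-19452) = 35332 + 19452 = 54784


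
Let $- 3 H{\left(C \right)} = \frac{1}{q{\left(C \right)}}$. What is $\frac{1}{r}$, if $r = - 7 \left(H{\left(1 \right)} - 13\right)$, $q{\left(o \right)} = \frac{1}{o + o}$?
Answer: $\frac{3}{287} \approx 0.010453$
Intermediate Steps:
$q{\left(o \right)} = \frac{1}{2 o}$
$H{\left(C \right)} = - \frac{2 C}{3}$ ($H{\left(C \right)} = - \frac{1}{3 \frac{1}{2 C}} = - \frac{2 C}{3}$)
$r = \frac{287}{3}$ ($r = - 7 \left(\left(- \frac{2}{3}\right) 1 - 13\right) = - 7 \left(- \frac{2}{3} - 13\right) = \left(-7\right) \left(- \frac{41}{3}\right) = \frac{287}{3} \approx 95.667$)
$\frac{1}{r} = \frac{1}{\frac{287}{3}} = \frac{3}{287}$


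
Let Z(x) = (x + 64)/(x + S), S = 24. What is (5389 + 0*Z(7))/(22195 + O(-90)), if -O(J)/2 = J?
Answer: 5389/22375 ≈ 0.24085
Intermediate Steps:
O(J) = -2*J
Z(x) = (64 + x)/(24 + x) (Z(x) = (x + 64)/(x + 24) = (64 + x)/(24 + x))
(5389 + 0*Z(7))/(22195 + O(-90)) = (5389 + 0*((64 + 7)/(24 + 7)))/(22195 - 2*(-90)) = (5389 + 0*(71/31))/(22195 + 180) = (5389 + 0*((1/31)*71))/22375 = (5389 + 0*(71/31))*(1/22375) = (5389 + 0)*(1/22375) = 5389*(1/22375) = 5389/22375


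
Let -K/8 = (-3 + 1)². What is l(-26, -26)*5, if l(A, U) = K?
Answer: -160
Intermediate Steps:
K = -32 (K = -8*(-3 + 1)² = -8*(-2)² = -8*4 = -32)
l(A, U) = -32
l(-26, -26)*5 = -32*5 = -160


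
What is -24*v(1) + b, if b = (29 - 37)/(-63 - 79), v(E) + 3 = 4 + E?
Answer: -3404/71 ≈ -47.944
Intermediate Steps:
v(E) = 1 + E (v(E) = -3 + (4 + E) = 1 + E)
b = 4/71 (b = -8/(-142) = -8*(-1/142) = 4/71 ≈ 0.056338)
-24*v(1) + b = -24*(1 + 1) + 4/71 = -24*2 + 4/71 = -48 + 4/71 = -3404/71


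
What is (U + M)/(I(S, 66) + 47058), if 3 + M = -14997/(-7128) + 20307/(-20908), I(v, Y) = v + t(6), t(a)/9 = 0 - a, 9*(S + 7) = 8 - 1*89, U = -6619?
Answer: -82226881529/583560511776 ≈ -0.14091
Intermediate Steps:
S = -16 (S = -7 + (8 - 1*89)/9 = -7 + (8 - 89)/9 = -7 + (1/9)*(-81) = -7 - 9 = -16)
t(a) = -9*a (t(a) = 9*(0 - a) = 9*(-a) = -9*a)
I(v, Y) = -54 + v (I(v, Y) = v - 9*6 = v - 54 = -54 + v)
M = -23190641/12419352 (M = -3 + (-14997/(-7128) + 20307/(-20908)) = -3 + (-14997*(-1/7128) + 20307*(-1/20908)) = -3 + (4999/2376 - 20307/20908) = -3 + 14067415/12419352 = -23190641/12419352 ≈ -1.8673)
(U + M)/(I(S, 66) + 47058) = (-6619 - 23190641/12419352)/((-54 - 16) + 47058) = -82226881529/(12419352*(-70 + 47058)) = -82226881529/12419352/46988 = -82226881529/12419352*1/46988 = -82226881529/583560511776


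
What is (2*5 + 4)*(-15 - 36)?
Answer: -714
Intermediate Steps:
(2*5 + 4)*(-15 - 36) = (10 + 4)*(-51) = 14*(-51) = -714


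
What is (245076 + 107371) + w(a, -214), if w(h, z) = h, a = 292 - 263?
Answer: 352476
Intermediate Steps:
a = 29
(245076 + 107371) + w(a, -214) = (245076 + 107371) + 29 = 352447 + 29 = 352476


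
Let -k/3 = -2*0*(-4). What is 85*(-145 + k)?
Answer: -12325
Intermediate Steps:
k = 0 (k = -3*(-2*0)*(-4) = -0*(-4) = -3*0 = 0)
85*(-145 + k) = 85*(-145 + 0) = 85*(-145) = -12325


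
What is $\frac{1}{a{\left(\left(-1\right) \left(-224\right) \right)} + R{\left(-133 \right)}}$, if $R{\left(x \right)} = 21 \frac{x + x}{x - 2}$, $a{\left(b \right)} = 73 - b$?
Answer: $- \frac{45}{4933} \approx -0.0091222$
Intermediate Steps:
$R{\left(x \right)} = \frac{42 x}{-2 + x}$ ($R{\left(x \right)} = 21 \frac{2 x}{-2 + x} = \frac{42 x}{-2 + x}$)
$\frac{1}{a{\left(\left(-1\right) \left(-224\right) \right)} + R{\left(-133 \right)}} = \frac{1}{\left(73 - \left(-1\right) \left(-224\right)\right) + 42 \left(-133\right) \frac{1}{-2 - 133}} = \frac{1}{\left(73 - 224\right) + 42 \left(-133\right) \frac{1}{-135}} = \frac{1}{\left(73 - 224\right) + 42 \left(-133\right) \left(- \frac{1}{135}\right)} = \frac{1}{-151 + \frac{1862}{45}} = \frac{1}{- \frac{4933}{45}} = - \frac{45}{4933}$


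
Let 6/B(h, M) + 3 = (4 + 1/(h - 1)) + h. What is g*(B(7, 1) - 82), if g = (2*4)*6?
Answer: -191136/49 ≈ -3900.7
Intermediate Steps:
g = 48 (g = 8*6 = 48)
B(h, M) = 6/(1 + h + 1/(-1 + h)) (B(h, M) = 6/(-3 + ((4 + 1/(h - 1)) + h)) = 6/(-3 + ((4 + 1/(-1 + h)) + h)) = 6/(-3 + (4 + h + 1/(-1 + h))) = 6/(1 + h + 1/(-1 + h)))
g*(B(7, 1) - 82) = 48*(6*(-1 + 7)/7² - 82) = 48*(6*(1/49)*6 - 82) = 48*(36/49 - 82) = 48*(-3982/49) = -191136/49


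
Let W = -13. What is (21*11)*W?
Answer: -3003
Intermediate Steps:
(21*11)*W = (21*11)*(-13) = 231*(-13) = -3003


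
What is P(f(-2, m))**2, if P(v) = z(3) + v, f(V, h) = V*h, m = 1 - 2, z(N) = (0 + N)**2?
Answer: 121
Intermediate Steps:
z(N) = N**2
m = -1
P(v) = 9 + v (P(v) = 3**2 + v = 9 + v)
P(f(-2, m))**2 = (9 - 2*(-1))**2 = (9 + 2)**2 = 11**2 = 121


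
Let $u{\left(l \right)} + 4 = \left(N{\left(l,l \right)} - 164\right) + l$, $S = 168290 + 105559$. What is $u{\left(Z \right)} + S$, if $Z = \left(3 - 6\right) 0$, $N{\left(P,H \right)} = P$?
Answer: $273681$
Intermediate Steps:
$S = 273849$
$Z = 0$ ($Z = \left(-3\right) 0 = 0$)
$u{\left(l \right)} = -168 + 2 l$ ($u{\left(l \right)} = -4 + \left(\left(l - 164\right) + l\right) = -4 + \left(\left(-164 + l\right) + l\right) = -4 + \left(-164 + 2 l\right) = -168 + 2 l$)
$u{\left(Z \right)} + S = \left(-168 + 2 \cdot 0\right) + 273849 = \left(-168 + 0\right) + 273849 = -168 + 273849 = 273681$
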